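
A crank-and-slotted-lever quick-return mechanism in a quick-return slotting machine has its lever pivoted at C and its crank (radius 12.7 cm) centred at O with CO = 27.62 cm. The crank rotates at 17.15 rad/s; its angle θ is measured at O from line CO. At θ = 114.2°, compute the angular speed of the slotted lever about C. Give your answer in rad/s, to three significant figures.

ω = 17.15 rad/s
Crank pin A relative to C: A = (d + r cosθ, r sinθ); lever angle φ = atan2(r sinθ, d + r cosθ).
Differentiating tanφ: φ̇ = rω(d cosθ + r)/(d² + r² + 2dr cosθ).
d² + r² + 2dr cosθ = |CA|² = 0.0636574 m²;  d cosθ + r = +0.013779 m.
|ω_lever| = |0.127·17.15·+0.013779| / 0.0636574 = 0.47146 rad/s.

0.471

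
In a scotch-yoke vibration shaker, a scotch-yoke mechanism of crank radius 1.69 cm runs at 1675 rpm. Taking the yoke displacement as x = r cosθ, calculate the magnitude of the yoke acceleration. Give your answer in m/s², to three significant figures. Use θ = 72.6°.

ω = 175.4 rad/s (from 1675 rpm).
x = r cosθ ⇒ ẍ = −rω² cosθ (ω constant).
|a| = rω²|cosθ| = 0.0169·(175.4)²·|cos 72.6°| = 155.49 m/s².

155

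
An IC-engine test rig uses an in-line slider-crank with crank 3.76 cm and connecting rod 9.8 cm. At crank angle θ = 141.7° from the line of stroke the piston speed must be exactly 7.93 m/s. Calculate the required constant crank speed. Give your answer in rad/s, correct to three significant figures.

493

For an in-line slider-crank, |v_piston| = rω|sinθ|·[1 + r cosθ/√(L² − r² sin²θ)].
With r = 0.0376 m, L = 0.098 m, θ = 141.7°: the bracketed kinematic factor |dx/dθ| = 0.01608 m.
ω = v/|dx/dθ| = 7.93/0.01608 = 493.17 rad/s.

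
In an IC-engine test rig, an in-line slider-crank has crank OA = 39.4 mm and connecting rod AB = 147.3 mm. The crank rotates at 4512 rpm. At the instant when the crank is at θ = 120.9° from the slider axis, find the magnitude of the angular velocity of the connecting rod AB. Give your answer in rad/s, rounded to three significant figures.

66.7

ω = 472.5 rad/s (converted from 4512 rpm).
The rod makes angle φ with the slider axis where L sinφ = r sinθ; differentiating, L cosφ·φ̇ = r ω cosθ.
L cosφ = √(L² − r² sin²θ) = 0.14337 m.
|ω_rod| = r ω |cosθ| / √(L² − r² sin²θ) = 0.0394·472.5·0.51354/0.14337 = 66.683 rad/s.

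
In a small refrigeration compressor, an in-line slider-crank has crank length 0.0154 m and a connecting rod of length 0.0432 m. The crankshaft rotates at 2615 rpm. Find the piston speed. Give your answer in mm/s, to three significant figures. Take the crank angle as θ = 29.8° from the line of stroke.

2750

ω = 2π·2615/60 = 273.8 rad/s
For an in-line slider-crank, x = r cosθ + √(L² − r² sin²θ), so v = −rω sinθ·[1 + r cosθ/√(L² − r² sin²θ)].
With r = 0.0154 m, L = 0.0432 m, θ = 29.8°: √(L² − r² sin²θ) = 0.042517 m.
v = −0.0154·273.8·0.49697·[1 + 0.0154·0.86777/0.042517] = -2.7546 m/s.
|v| = 2.7546 m/s = 2754.6 mm/s.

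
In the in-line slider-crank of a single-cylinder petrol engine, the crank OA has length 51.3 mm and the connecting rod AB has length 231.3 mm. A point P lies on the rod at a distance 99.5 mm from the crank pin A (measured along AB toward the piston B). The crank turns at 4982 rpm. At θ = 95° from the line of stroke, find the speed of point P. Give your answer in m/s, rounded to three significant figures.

ω = 521.7 rad/s.  Crank-pin speed |V_A| = rω = 26.764 m/s, perpendicular to OA.
Rod angle: sinφ = −(r/L) sinθ ⇒ φ = -12.765°; ω_rod = −rω cosθ/√(L²−r²sin²θ) = +10.34 rad/s.
V_P = V_A + ω_rod × AP, with AP = 0.0995 m along the rod.
Components: V_Px = −rω sinθ − a·ω_rod·sinφ = -26.435 m/s;  V_Py = rω cosθ + a·ω_rod·cosφ = -1.3292 m/s.
|V_P| = √(V_Px² + V_Py²) = 26.468 m/s.

26.5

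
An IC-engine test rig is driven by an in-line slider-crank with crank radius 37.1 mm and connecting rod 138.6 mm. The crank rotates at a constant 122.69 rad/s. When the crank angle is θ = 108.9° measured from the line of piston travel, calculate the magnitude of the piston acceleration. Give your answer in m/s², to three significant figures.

302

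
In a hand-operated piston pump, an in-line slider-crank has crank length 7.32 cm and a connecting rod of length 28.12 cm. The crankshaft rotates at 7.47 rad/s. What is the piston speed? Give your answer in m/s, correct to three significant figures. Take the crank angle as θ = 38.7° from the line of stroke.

ω = 7.47 rad/s
For an in-line slider-crank, x = r cosθ + √(L² − r² sin²θ), so v = −rω sinθ·[1 + r cosθ/√(L² − r² sin²θ)].
With r = 0.0732 m, L = 0.2812 m, θ = 38.7°: √(L² − r² sin²θ) = 0.27745 m.
v = −0.0732·7.47·0.62524·[1 + 0.0732·0.78043/0.27745] = -0.41228 m/s.
|v| = 0.41228 m/s.

0.412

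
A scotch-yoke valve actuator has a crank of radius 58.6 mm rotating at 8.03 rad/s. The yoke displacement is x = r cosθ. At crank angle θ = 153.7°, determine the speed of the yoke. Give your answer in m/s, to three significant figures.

ω = 8.03 rad/s
x = r cosθ ⇒ ẋ = −rω sinθ.
|v| = rω|sinθ| = 0.0586·8.03·|sin 153.7°| = 0.20849 m/s.

0.208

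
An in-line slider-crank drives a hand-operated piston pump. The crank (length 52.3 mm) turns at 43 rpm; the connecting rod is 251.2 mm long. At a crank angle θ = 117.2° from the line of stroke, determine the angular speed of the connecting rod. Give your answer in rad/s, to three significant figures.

0.436

ω = 4.503 rad/s (converted from 43 rpm).
The rod makes angle φ with the slider axis where L sinφ = r sinθ; differentiating, L cosφ·φ̇ = r ω cosθ.
L cosφ = √(L² − r² sin²θ) = 0.24686 m.
|ω_rod| = r ω |cosθ| / √(L² − r² sin²θ) = 0.0523·4.503·0.45710/0.24686 = 0.43608 rad/s.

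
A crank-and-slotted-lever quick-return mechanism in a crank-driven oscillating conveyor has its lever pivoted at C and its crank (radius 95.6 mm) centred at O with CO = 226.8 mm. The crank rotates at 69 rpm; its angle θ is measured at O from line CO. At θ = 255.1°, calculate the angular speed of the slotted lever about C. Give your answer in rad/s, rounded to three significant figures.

0.521

ω = 7.226 rad/s (from 69 rpm).
Crank pin A relative to C: A = (d + r cosθ, r sinθ); lever angle φ = atan2(r sinθ, d + r cosθ).
Differentiating tanφ: φ̇ = rω(d cosθ + r)/(d² + r² + 2dr cosθ).
d² + r² + 2dr cosθ = |CA|² = 0.0494273 m²;  d cosθ + r = +0.037282 m.
|ω_lever| = |0.0956·7.226·+0.037282| / 0.0494273 = 0.52104 rad/s.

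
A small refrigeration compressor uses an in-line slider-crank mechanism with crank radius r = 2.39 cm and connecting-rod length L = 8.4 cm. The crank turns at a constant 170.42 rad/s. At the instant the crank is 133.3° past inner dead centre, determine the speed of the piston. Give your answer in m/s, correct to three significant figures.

2.37

ω = 170.4 rad/s
For an in-line slider-crank, x = r cosθ + √(L² − r² sin²θ), so v = −rω sinθ·[1 + r cosθ/√(L² − r² sin²θ)].
With r = 0.0239 m, L = 0.084 m, θ = 133.3°: √(L² − r² sin²θ) = 0.082179 m.
v = −0.0239·170.4·0.72777·[1 + 0.0239·-0.68582/0.082179] = -2.373 m/s.
|v| = 2.373 m/s.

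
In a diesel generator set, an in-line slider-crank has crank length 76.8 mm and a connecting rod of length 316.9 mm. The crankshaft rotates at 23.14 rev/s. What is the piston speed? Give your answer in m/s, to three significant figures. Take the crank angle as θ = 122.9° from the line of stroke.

ω = 2π·23.1 = 145.4 rad/s
For an in-line slider-crank, x = r cosθ + √(L² − r² sin²θ), so v = −rω sinθ·[1 + r cosθ/√(L² − r² sin²θ)].
With r = 0.0768 m, L = 0.3169 m, θ = 122.9°: √(L² − r² sin²θ) = 0.31027 m.
v = −0.0768·145.4·0.83962·[1 + 0.0768·-0.54317/0.31027] = -8.1148 m/s.
|v| = 8.1148 m/s.

8.11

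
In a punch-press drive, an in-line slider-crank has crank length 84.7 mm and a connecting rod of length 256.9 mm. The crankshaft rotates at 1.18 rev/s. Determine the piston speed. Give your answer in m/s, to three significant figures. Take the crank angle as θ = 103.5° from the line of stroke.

ω = 2π·1.18 = 7.414 rad/s
For an in-line slider-crank, x = r cosθ + √(L² − r² sin²θ), so v = −rω sinθ·[1 + r cosθ/√(L² − r² sin²θ)].
With r = 0.0847 m, L = 0.2569 m, θ = 103.5°: √(L² − r² sin²θ) = 0.24334 m.
v = −0.0847·7.414·0.97237·[1 + 0.0847·-0.23345/0.24334] = -0.56101 m/s.
|v| = 0.56101 m/s.

0.561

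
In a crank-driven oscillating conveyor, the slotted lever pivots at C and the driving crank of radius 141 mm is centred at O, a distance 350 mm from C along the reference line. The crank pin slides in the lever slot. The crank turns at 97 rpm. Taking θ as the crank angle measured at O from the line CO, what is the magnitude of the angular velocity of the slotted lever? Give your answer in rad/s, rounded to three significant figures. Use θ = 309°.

ω = 10.16 rad/s (from 97 rpm).
Crank pin A relative to C: A = (d + r cosθ, r sinθ); lever angle φ = atan2(r sinθ, d + r cosθ).
Differentiating tanφ: φ̇ = rω(d cosθ + r)/(d² + r² + 2dr cosθ).
d² + r² + 2dr cosθ = |CA|² = 0.204495 m²;  d cosθ + r = +0.36126 m.
|ω_lever| = |0.141·10.16·+0.36126| / 0.204495 = 2.5302 rad/s.

2.53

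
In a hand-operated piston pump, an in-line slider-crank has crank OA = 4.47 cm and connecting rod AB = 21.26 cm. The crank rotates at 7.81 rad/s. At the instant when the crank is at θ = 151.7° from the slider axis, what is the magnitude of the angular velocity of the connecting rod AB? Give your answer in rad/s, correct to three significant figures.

ω = 7.81 rad/s
The rod makes angle φ with the slider axis where L sinφ = r sinθ; differentiating, L cosφ·φ̇ = r ω cosθ.
L cosφ = √(L² − r² sin²θ) = 0.21154 m.
|ω_rod| = r ω |cosθ| / √(L² − r² sin²θ) = 0.0447·7.81·0.88048/0.21154 = 1.4531 rad/s.

1.45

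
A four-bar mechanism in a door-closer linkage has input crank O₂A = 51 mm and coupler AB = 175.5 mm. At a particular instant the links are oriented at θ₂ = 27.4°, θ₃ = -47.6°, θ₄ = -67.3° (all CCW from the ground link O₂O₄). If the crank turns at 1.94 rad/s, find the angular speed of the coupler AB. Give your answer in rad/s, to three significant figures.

1.67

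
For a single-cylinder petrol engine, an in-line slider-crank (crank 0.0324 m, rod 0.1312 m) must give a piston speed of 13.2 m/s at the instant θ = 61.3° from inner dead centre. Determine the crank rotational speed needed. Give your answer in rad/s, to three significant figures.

For an in-line slider-crank, |v_piston| = rω|sinθ|·[1 + r cosθ/√(L² − r² sin²θ)].
With r = 0.0324 m, L = 0.1312 m, θ = 61.3°: the bracketed kinematic factor |dx/dθ| = 0.031872 m.
ω = v/|dx/dθ| = 13.2/0.031872 = 414.16 rad/s.

414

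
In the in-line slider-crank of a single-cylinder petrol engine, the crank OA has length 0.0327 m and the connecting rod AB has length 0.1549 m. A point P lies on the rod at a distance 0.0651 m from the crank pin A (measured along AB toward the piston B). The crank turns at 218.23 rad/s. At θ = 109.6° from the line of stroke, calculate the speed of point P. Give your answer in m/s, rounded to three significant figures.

6.66

ω = 218.2 rad/s.  Crank-pin speed |V_A| = rω = 7.1361 m/s, perpendicular to OA.
Rod angle: sinφ = −(r/L) sinθ ⇒ φ = -11.471°; ω_rod = −rω cosθ/√(L²−r²sin²θ) = +15.769 rad/s.
V_P = V_A + ω_rod × AP, with AP = 0.0651 m along the rod.
Components: V_Px = −rω sinθ − a·ω_rod·sinφ = -6.5185 m/s;  V_Py = rω cosθ + a·ω_rod·cosφ = -1.3878 m/s.
|V_P| = √(V_Px² + V_Py²) = 6.6646 m/s.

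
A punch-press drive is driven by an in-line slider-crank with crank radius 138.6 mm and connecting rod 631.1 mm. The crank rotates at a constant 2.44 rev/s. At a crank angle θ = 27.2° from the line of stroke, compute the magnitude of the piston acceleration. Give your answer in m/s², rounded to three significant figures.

33.2

ω = 2π·2.44 = 15.33 rad/s
x(θ) = r cosθ + √(L² − r² sin²θ); with ω constant, a = ω²·d²x/dθ².
d²x/dθ² = −r cosθ − r²(cos2θ)/√u − r⁴ sin²2θ/(4u^{3/2}),  u = L² − r² sin²θ = 0.394274 m².
Substituting r = 0.1386 m, L = 0.6311 m, θ = 27.2°: d²x/dθ² = -0.14133 m.
a = ω²·d²x/dθ² = (15.33)²·(-0.14133) = -33.218 m/s²;  |a| = 33.218 m/s².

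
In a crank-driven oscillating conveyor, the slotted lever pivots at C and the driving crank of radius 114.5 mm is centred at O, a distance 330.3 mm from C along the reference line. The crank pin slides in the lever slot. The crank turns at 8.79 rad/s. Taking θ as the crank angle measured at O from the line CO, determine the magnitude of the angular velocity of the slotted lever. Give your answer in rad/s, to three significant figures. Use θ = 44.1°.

2.01

ω = 8.79 rad/s
Crank pin A relative to C: A = (d + r cosθ, r sinθ); lever angle φ = atan2(r sinθ, d + r cosθ).
Differentiating tanφ: φ̇ = rω(d cosθ + r)/(d² + r² + 2dr cosθ).
d² + r² + 2dr cosθ = |CA|² = 0.176526 m²;  d cosθ + r = +0.3517 m.
|ω_lever| = |0.1145·8.79·+0.3517| / 0.176526 = 2.0052 rad/s.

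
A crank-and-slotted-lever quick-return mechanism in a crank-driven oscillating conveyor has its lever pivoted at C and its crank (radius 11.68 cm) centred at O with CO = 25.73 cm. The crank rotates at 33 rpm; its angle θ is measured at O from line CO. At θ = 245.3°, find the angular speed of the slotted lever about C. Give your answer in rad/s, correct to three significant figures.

ω = 3.456 rad/s (from 33 rpm).
Crank pin A relative to C: A = (d + r cosθ, r sinθ); lever angle φ = atan2(r sinθ, d + r cosθ).
Differentiating tanφ: φ̇ = rω(d cosθ + r)/(d² + r² + 2dr cosθ).
d² + r² + 2dr cosθ = |CA|² = 0.0547295 m²;  d cosθ + r = +0.0092828 m.
|ω_lever| = |0.1168·3.456·+0.0092828| / 0.0547295 = 0.068461 rad/s.

0.0685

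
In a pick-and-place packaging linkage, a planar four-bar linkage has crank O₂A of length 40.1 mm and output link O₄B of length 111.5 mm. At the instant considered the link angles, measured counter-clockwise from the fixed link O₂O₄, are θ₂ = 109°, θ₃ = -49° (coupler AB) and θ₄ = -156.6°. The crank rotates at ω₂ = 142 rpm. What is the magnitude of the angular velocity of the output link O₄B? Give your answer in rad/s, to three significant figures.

ω₂ = 14.87 rad/s (from 142 rpm).
Differentiating the loop-closure r₂e^{iθ₂}+r₃e^{iθ₃}=r₁+r₄e^{iθ₄} gives r₂ω₂e^{iθ₂}+r₃ω₃e^{iθ₃}=r₄ω₄e^{iθ₄}.
Eliminating the other unknown: ω₄ = r₂ω₂ sin(θ₂−θ₃) / [r₄ sin(θ₄−θ₃)].
Numerator sine = +0.37461; denominator sine = -0.95319.
Result = 0.0401·14.87·(+0.37461) / (0.1115·(-0.95319)) = -2.1018 rad/s; magnitude 2.1018 rad/s.

2.10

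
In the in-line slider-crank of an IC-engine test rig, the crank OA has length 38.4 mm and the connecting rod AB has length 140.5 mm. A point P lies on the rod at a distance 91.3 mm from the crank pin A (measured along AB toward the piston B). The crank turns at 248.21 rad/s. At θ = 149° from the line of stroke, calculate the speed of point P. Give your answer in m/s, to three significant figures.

ω = 248.2 rad/s.  Crank-pin speed |V_A| = rω = 9.5313 m/s, perpendicular to OA.
Rod angle: sinφ = −(r/L) sinθ ⇒ φ = -8.092°; ω_rod = −rω cosθ/√(L²−r²sin²θ) = +58.733 rad/s.
V_P = V_A + ω_rod × AP, with AP = 0.0913 m along the rod.
Components: V_Px = −rω sinθ − a·ω_rod·sinφ = -4.1541 m/s;  V_Py = rω cosθ + a·ω_rod·cosφ = -2.8609 m/s.
|V_P| = √(V_Px² + V_Py²) = 5.044 m/s.

5.04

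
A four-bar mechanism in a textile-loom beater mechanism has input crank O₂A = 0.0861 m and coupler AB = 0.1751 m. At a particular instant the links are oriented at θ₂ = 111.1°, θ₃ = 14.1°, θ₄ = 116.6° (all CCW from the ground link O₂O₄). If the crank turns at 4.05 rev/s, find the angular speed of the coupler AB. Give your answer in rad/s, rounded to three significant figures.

1.23

ω₂ = 25.45 rad/s (from 4.05 rev/s).
Differentiating the loop-closure r₂e^{iθ₂}+r₃e^{iθ₃}=r₁+r₄e^{iθ₄} gives r₂ω₂e^{iθ₂}+r₃ω₃e^{iθ₃}=r₄ω₄e^{iθ₄}.
Eliminating the other unknown: ω₃ = r₂ω₂ sin(θ₄−θ₂) / [r₃ sin(θ₃−θ₄)].
Numerator sine = +0.09585; denominator sine = -0.97630.
Result = 0.0861·25.45·(+0.09585) / (0.1751·(-0.97630)) = -1.2284 rad/s; magnitude 1.2284 rad/s.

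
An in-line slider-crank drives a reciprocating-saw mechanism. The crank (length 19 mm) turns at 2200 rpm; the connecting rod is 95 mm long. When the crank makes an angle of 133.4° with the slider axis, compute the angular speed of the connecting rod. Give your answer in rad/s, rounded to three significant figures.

ω = 230.4 rad/s (converted from 2200 rpm).
The rod makes angle φ with the slider axis where L sinφ = r sinθ; differentiating, L cosφ·φ̇ = r ω cosθ.
L cosφ = √(L² − r² sin²θ) = 0.093992 m.
|ω_rod| = r ω |cosθ| / √(L² − r² sin²θ) = 0.019·230.4·0.68709/0.093992 = 31.998 rad/s.

32.0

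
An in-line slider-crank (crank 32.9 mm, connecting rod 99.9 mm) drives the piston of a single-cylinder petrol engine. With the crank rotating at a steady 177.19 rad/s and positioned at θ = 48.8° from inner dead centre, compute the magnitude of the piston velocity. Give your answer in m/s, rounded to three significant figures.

5.37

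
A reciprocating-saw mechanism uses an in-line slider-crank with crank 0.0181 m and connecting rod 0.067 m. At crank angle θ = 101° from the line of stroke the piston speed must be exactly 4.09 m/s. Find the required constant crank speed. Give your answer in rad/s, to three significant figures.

For an in-line slider-crank, |v_piston| = rω|sinθ|·[1 + r cosθ/√(L² − r² sin²θ)].
With r = 0.0181 m, L = 0.067 m, θ = 101°: the bracketed kinematic factor |dx/dθ| = 0.016818 m.
ω = v/|dx/dθ| = 4.09/0.016818 = 243.2 rad/s.

243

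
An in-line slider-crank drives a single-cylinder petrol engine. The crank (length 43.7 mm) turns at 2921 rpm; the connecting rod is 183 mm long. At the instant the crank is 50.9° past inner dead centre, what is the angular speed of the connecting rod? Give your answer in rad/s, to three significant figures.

46.9

ω = 305.9 rad/s (converted from 2921 rpm).
The rod makes angle φ with the slider axis where L sinφ = r sinθ; differentiating, L cosφ·φ̇ = r ω cosθ.
L cosφ = √(L² − r² sin²θ) = 0.17983 m.
|ω_rod| = r ω |cosθ| / √(L² − r² sin²θ) = 0.0437·305.9·0.63068/0.17983 = 46.88 rad/s.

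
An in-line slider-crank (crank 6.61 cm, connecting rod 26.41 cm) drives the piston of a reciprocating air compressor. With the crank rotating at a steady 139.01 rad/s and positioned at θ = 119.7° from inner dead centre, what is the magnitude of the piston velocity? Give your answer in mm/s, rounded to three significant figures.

6970

ω = 139 rad/s
For an in-line slider-crank, x = r cosθ + √(L² − r² sin²θ), so v = −rω sinθ·[1 + r cosθ/√(L² − r² sin²θ)].
With r = 0.0661 m, L = 0.2641 m, θ = 119.7°: √(L² − r² sin²θ) = 0.25778 m.
v = −0.0661·139·0.86863·[1 + 0.0661·-0.49546/0.25778] = -6.9675 m/s.
|v| = 6.9675 m/s = 6967.5 mm/s.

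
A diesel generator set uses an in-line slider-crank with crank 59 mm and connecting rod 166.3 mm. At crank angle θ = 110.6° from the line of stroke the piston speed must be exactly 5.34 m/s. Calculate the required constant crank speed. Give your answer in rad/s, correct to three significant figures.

For an in-line slider-crank, |v_piston| = rω|sinθ|·[1 + r cosθ/√(L² − r² sin²θ)].
With r = 0.059 m, L = 0.1663 m, θ = 110.6°: the bracketed kinematic factor |dx/dθ| = 0.047919 m.
ω = v/|dx/dθ| = 5.34/0.047919 = 111.44 rad/s.

111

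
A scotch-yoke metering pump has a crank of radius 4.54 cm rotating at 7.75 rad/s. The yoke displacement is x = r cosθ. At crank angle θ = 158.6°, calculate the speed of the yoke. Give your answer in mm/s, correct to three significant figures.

128

ω = 7.75 rad/s
x = r cosθ ⇒ ẋ = −rω sinθ.
|v| = rω|sinθ| = 0.0454·7.75·|sin 158.6°| = 0.12838 m/s = 128.38 mm/s.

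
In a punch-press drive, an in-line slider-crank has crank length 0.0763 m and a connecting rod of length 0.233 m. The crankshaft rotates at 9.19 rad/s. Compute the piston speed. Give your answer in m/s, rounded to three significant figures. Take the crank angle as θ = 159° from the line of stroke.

0.174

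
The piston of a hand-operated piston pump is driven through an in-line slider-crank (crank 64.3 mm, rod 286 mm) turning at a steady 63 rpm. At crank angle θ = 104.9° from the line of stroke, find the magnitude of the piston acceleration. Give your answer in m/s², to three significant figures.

1.28

ω = 2π·63/60 = 6.597 rad/s
x(θ) = r cosθ + √(L² − r² sin²θ); with ω constant, a = ω²·d²x/dθ².
d²x/dθ² = −r cosθ − r²(cos2θ)/√u − r⁴ sin²2θ/(4u^{3/2}),  u = L² − r² sin²θ = 0.0779349 m².
Substituting r = 0.0643 m, L = 0.286 m, θ = 104.9°: d²x/dθ² = +0.029337 m.
a = ω²·d²x/dθ² = (6.597)²·(+0.029337) = +1.2769 m/s²;  |a| = 1.2769 m/s².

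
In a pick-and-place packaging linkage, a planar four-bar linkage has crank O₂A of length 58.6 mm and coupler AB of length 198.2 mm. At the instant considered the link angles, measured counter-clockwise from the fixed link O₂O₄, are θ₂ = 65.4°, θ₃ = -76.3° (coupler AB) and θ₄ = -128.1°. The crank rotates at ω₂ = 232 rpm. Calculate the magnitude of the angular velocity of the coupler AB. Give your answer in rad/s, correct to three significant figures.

2.13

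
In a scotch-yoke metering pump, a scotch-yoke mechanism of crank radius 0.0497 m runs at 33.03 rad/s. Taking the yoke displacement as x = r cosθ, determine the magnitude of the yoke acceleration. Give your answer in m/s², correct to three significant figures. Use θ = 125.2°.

31.3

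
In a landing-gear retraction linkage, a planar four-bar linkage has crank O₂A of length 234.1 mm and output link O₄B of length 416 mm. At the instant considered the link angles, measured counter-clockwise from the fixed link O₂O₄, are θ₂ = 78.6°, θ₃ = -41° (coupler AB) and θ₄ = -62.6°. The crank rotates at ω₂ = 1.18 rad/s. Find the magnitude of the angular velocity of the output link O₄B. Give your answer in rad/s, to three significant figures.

ω₂ = 1.18 rad/s
Differentiating the loop-closure r₂e^{iθ₂}+r₃e^{iθ₃}=r₁+r₄e^{iθ₄} gives r₂ω₂e^{iθ₂}+r₃ω₃e^{iθ₃}=r₄ω₄e^{iθ₄}.
Eliminating the other unknown: ω₄ = r₂ω₂ sin(θ₂−θ₃) / [r₄ sin(θ₄−θ₃)].
Numerator sine = +0.86949; denominator sine = -0.36812.
Result = 0.2341·1.18·(+0.86949) / (0.416·(-0.36812)) = -1.5684 rad/s; magnitude 1.5684 rad/s.

1.57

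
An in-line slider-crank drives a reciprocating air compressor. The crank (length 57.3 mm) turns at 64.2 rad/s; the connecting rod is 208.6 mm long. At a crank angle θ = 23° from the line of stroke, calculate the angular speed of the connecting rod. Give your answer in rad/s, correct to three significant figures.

ω = 64.2 rad/s
The rod makes angle φ with the slider axis where L sinφ = r sinθ; differentiating, L cosφ·φ̇ = r ω cosθ.
L cosφ = √(L² − r² sin²θ) = 0.2074 m.
|ω_rod| = r ω |cosθ| / √(L² − r² sin²θ) = 0.0573·64.2·0.92050/0.2074 = 16.327 rad/s.

16.3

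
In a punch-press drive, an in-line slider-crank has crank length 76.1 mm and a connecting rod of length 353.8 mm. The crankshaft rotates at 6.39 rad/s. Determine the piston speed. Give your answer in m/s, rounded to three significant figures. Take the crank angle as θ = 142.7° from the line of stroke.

0.244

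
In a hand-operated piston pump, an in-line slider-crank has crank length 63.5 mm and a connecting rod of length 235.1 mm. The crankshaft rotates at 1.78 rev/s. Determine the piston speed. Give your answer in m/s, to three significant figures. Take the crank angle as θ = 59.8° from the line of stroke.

ω = 2π·1.78 = 11.18 rad/s
For an in-line slider-crank, x = r cosθ + √(L² − r² sin²θ), so v = −rω sinθ·[1 + r cosθ/√(L² − r² sin²θ)].
With r = 0.0635 m, L = 0.2351 m, θ = 59.8°: √(L² − r² sin²θ) = 0.2286 m.
v = −0.0635·11.18·0.86427·[1 + 0.0635·0.50302/0.2286] = -0.69956 m/s.
|v| = 0.69956 m/s.

0.700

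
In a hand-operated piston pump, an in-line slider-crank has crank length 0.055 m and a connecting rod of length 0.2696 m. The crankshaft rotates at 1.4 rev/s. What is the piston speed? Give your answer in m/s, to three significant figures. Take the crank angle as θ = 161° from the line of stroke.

0.127

ω = 2π·1.4 = 8.796 rad/s
For an in-line slider-crank, x = r cosθ + √(L² − r² sin²θ), so v = −rω sinθ·[1 + r cosθ/√(L² − r² sin²θ)].
With r = 0.055 m, L = 0.2696 m, θ = 161°: √(L² − r² sin²θ) = 0.269 m.
v = −0.055·8.796·0.32557·[1 + 0.055·-0.94552/0.269] = -0.12706 m/s.
|v| = 0.12706 m/s.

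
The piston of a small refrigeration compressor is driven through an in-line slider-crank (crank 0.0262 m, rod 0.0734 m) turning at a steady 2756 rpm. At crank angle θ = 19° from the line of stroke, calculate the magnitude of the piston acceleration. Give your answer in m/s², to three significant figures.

2690

ω = 2π·2756/60 = 288.6 rad/s
x(θ) = r cosθ + √(L² − r² sin²θ); with ω constant, a = ω²·d²x/dθ².
d²x/dθ² = −r cosθ − r²(cos2θ)/√u − r⁴ sin²2θ/(4u^{3/2}),  u = L² − r² sin²θ = 0.0053148 m².
Substituting r = 0.0262 m, L = 0.0734 m, θ = 19°: d²x/dθ² = -0.032308 m.
a = ω²·d²x/dθ² = (288.6)²·(-0.032308) = -2691 m/s²;  |a| = 2691 m/s².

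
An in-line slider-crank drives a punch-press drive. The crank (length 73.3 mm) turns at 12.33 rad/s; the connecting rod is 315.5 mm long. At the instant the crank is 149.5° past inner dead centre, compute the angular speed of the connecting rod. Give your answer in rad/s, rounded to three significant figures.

2.49

ω = 12.33 rad/s
The rod makes angle φ with the slider axis where L sinφ = r sinθ; differentiating, L cosφ·φ̇ = r ω cosθ.
L cosφ = √(L² − r² sin²θ) = 0.3133 m.
|ω_rod| = r ω |cosθ| / √(L² − r² sin²θ) = 0.0733·12.33·0.86163/0.3133 = 2.4856 rad/s.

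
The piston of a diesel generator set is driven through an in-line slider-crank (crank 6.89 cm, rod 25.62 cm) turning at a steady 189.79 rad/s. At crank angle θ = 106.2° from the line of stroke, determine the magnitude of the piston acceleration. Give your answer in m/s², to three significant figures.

1270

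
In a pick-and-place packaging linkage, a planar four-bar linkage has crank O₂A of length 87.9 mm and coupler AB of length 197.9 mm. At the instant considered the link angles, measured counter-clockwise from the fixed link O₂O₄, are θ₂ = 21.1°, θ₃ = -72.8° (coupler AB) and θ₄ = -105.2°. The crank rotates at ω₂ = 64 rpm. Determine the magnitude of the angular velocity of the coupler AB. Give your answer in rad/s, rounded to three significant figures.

ω₂ = 6.702 rad/s (from 64 rpm).
Differentiating the loop-closure r₂e^{iθ₂}+r₃e^{iθ₃}=r₁+r₄e^{iθ₄} gives r₂ω₂e^{iθ₂}+r₃ω₃e^{iθ₃}=r₄ω₄e^{iθ₄}.
Eliminating the other unknown: ω₃ = r₂ω₂ sin(θ₄−θ₂) / [r₃ sin(θ₃−θ₄)].
Numerator sine = -0.80593; denominator sine = +0.53583.
Result = 0.0879·6.702·(-0.80593) / (0.1979·(+0.53583)) = -4.4774 rad/s; magnitude 4.4774 rad/s.

4.48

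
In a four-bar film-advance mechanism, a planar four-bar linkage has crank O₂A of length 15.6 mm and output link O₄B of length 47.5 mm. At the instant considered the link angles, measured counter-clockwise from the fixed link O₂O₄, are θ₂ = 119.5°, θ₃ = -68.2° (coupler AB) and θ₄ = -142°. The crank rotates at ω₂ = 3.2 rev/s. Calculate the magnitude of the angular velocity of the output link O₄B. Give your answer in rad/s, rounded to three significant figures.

ω₂ = 20.11 rad/s (from 3.2 rev/s).
Differentiating the loop-closure r₂e^{iθ₂}+r₃e^{iθ₃}=r₁+r₄e^{iθ₄} gives r₂ω₂e^{iθ₂}+r₃ω₃e^{iθ₃}=r₄ω₄e^{iθ₄}.
Eliminating the other unknown: ω₄ = r₂ω₂ sin(θ₂−θ₃) / [r₄ sin(θ₄−θ₃)].
Numerator sine = -0.13399; denominator sine = -0.96029.
Result = 0.0156·20.11·(-0.13399) / (0.0475·(-0.96029)) = +0.92133 rad/s; magnitude 0.92133 rad/s.

0.921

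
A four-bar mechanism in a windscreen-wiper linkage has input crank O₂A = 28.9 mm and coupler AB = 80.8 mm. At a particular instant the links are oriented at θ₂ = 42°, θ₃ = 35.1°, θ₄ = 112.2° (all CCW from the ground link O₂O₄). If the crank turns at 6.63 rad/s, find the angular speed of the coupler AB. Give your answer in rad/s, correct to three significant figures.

ω₂ = 6.63 rad/s
Differentiating the loop-closure r₂e^{iθ₂}+r₃e^{iθ₃}=r₁+r₄e^{iθ₄} gives r₂ω₂e^{iθ₂}+r₃ω₃e^{iθ₃}=r₄ω₄e^{iθ₄}.
Eliminating the other unknown: ω₃ = r₂ω₂ sin(θ₄−θ₂) / [r₃ sin(θ₃−θ₄)].
Numerator sine = +0.94088; denominator sine = -0.97476.
Result = 0.0289·6.63·(+0.94088) / (0.0808·(-0.97476)) = -2.289 rad/s; magnitude 2.289 rad/s.

2.29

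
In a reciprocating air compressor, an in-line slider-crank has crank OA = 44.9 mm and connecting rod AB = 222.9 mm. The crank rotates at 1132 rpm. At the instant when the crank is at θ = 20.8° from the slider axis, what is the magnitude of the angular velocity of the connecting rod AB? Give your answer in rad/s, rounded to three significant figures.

22.4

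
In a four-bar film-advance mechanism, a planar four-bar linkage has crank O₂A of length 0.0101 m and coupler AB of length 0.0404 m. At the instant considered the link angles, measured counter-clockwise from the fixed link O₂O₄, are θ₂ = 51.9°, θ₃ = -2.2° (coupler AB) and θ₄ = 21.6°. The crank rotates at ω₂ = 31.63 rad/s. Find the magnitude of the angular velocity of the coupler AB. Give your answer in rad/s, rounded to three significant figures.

ω₂ = 31.63 rad/s
Differentiating the loop-closure r₂e^{iθ₂}+r₃e^{iθ₃}=r₁+r₄e^{iθ₄} gives r₂ω₂e^{iθ₂}+r₃ω₃e^{iθ₃}=r₄ω₄e^{iθ₄}.
Eliminating the other unknown: ω₃ = r₂ω₂ sin(θ₄−θ₂) / [r₃ sin(θ₃−θ₄)].
Numerator sine = -0.50453; denominator sine = -0.40355.
Result = 0.0101·31.63·(-0.50453) / (0.0404·(-0.40355)) = +9.8863 rad/s; magnitude 9.8863 rad/s.

9.89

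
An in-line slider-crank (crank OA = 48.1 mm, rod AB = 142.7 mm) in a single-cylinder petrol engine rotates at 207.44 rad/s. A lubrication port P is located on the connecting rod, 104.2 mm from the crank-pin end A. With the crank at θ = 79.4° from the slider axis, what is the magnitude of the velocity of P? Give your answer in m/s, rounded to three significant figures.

10.3

ω = 207.4 rad/s.  Crank-pin speed |V_A| = rω = 9.9779 m/s, perpendicular to OA.
Rod angle: sinφ = −(r/L) sinθ ⇒ φ = -19.349°; ω_rod = −rω cosθ/√(L²−r²sin²θ) = -13.632 rad/s.
V_P = V_A + ω_rod × AP, with AP = 0.1042 m along the rod.
Components: V_Px = −rω sinθ − a·ω_rod·sinφ = -10.278 m/s;  V_Py = rω cosθ + a·ω_rod·cosφ = +0.4952 m/s.
|V_P| = √(V_Px² + V_Py²) = 10.29 m/s.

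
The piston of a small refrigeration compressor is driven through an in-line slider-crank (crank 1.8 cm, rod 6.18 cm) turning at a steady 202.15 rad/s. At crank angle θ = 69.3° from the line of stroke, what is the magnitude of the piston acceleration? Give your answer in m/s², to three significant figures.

95.2

ω = 202.2 rad/s
x(θ) = r cosθ + √(L² − r² sin²θ); with ω constant, a = ω²·d²x/dθ².
d²x/dθ² = −r cosθ − r²(cos2θ)/√u − r⁴ sin²2θ/(4u^{3/2}),  u = L² − r² sin²θ = 0.00353572 m².
Substituting r = 0.018 m, L = 0.0618 m, θ = 69.3°: d²x/dθ² = -0.0023299 m.
a = ω²·d²x/dθ² = (202.2)²·(-0.0023299) = -95.21 m/s²;  |a| = 95.21 m/s².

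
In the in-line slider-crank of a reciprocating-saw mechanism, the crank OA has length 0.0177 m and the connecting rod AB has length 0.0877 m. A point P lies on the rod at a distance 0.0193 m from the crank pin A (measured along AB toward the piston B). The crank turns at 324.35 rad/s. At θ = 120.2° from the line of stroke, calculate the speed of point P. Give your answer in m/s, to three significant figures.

ω = 324.4 rad/s.  Crank-pin speed |V_A| = rω = 5.741 m/s, perpendicular to OA.
Rod angle: sinφ = −(r/L) sinθ ⇒ φ = -10.046°; ω_rod = −rω cosθ/√(L²−r²sin²θ) = +33.441 rad/s.
V_P = V_A + ω_rod × AP, with AP = 0.0193 m along the rod.
Components: V_Px = −rω sinθ − a·ω_rod·sinφ = -4.8492 m/s;  V_Py = rω cosθ + a·ω_rod·cosφ = -2.2523 m/s.
|V_P| = √(V_Px² + V_Py²) = 5.3468 m/s.

5.35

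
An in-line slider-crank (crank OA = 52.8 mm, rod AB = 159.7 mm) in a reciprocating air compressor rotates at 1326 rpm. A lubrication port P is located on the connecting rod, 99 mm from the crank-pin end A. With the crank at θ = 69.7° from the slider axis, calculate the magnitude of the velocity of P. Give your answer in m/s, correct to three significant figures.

7.45

ω = 138.9 rad/s.  Crank-pin speed |V_A| = rω = 7.3317 m/s, perpendicular to OA.
Rod angle: sinφ = −(r/L) sinθ ⇒ φ = -18.064°; ω_rod = −rω cosθ/√(L²−r²sin²θ) = -16.753 rad/s.
V_P = V_A + ω_rod × AP, with AP = 0.099 m along the rod.
Components: V_Px = −rω sinθ − a·ω_rod·sinφ = -7.3906 m/s;  V_Py = rω cosθ + a·ω_rod·cosφ = +0.9668 m/s.
|V_P| = √(V_Px² + V_Py²) = 7.4536 m/s.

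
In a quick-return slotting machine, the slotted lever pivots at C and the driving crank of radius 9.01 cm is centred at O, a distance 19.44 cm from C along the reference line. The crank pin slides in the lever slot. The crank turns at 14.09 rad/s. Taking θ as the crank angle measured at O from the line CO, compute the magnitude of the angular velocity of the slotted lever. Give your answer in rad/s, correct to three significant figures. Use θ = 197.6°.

9.65

ω = 14.09 rad/s
Crank pin A relative to C: A = (d + r cosθ, r sinθ); lever angle φ = atan2(r sinθ, d + r cosθ).
Differentiating tanφ: φ̇ = rω(d cosθ + r)/(d² + r² + 2dr cosθ).
d² + r² + 2dr cosθ = |CA|² = 0.0125183 m²;  d cosθ + r = -0.0952 m.
|ω_lever| = |0.0901·14.09·-0.0952| / 0.0125183 = 9.6545 rad/s.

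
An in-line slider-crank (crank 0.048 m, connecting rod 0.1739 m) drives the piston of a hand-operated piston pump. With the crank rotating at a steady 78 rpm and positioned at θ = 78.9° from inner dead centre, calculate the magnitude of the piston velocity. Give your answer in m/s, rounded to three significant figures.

ω = 2π·78/60 = 8.168 rad/s
For an in-line slider-crank, x = r cosθ + √(L² − r² sin²θ), so v = −rω sinθ·[1 + r cosθ/√(L² − r² sin²θ)].
With r = 0.048 m, L = 0.1739 m, θ = 78.9°: √(L² − r² sin²θ) = 0.1674 m.
v = −0.048·8.168·0.98129·[1 + 0.048·0.19252/0.1674] = -0.40597 m/s.
|v| = 0.40597 m/s.

0.406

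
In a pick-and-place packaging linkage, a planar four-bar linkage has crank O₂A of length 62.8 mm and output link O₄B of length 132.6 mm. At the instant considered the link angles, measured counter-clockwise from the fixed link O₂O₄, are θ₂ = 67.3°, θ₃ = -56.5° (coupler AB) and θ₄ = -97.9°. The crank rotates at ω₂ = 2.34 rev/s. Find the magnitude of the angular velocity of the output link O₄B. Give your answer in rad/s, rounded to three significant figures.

8.75

ω₂ = 14.7 rad/s (from 2.34 rev/s).
Differentiating the loop-closure r₂e^{iθ₂}+r₃e^{iθ₃}=r₁+r₄e^{iθ₄} gives r₂ω₂e^{iθ₂}+r₃ω₃e^{iθ₃}=r₄ω₄e^{iθ₄}.
Eliminating the other unknown: ω₄ = r₂ω₂ sin(θ₂−θ₃) / [r₄ sin(θ₄−θ₃)].
Numerator sine = +0.83098; denominator sine = -0.66131.
Result = 0.0628·14.7·(+0.83098) / (0.1326·(-0.66131)) = -8.7498 rad/s; magnitude 8.7498 rad/s.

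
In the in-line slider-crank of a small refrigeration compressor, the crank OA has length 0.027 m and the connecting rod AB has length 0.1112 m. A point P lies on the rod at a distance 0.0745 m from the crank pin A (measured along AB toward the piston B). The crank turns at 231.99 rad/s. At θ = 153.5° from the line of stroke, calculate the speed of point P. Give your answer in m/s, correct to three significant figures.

3.02

ω = 232 rad/s.  Crank-pin speed |V_A| = rω = 6.2637 m/s, perpendicular to OA.
Rod angle: sinφ = −(r/L) sinθ ⇒ φ = -6.220°; ω_rod = −rω cosθ/√(L²−r²sin²θ) = +50.709 rad/s.
V_P = V_A + ω_rod × AP, with AP = 0.0745 m along the rod.
Components: V_Px = −rω sinθ − a·ω_rod·sinφ = -2.3856 m/s;  V_Py = rω cosθ + a·ω_rod·cosφ = -1.8501 m/s.
|V_P| = √(V_Px² + V_Py²) = 3.0189 m/s.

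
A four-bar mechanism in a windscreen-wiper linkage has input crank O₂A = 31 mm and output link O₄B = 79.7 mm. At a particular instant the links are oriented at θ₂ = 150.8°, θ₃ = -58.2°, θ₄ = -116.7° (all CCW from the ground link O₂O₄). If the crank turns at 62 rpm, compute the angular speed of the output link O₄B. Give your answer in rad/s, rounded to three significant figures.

ω₂ = 6.493 rad/s (from 62 rpm).
Differentiating the loop-closure r₂e^{iθ₂}+r₃e^{iθ₃}=r₁+r₄e^{iθ₄} gives r₂ω₂e^{iθ₂}+r₃ω₃e^{iθ₃}=r₄ω₄e^{iθ₄}.
Eliminating the other unknown: ω₄ = r₂ω₂ sin(θ₂−θ₃) / [r₄ sin(θ₄−θ₃)].
Numerator sine = -0.48481; denominator sine = -0.85264.
Result = 0.031·6.493·(-0.48481) / (0.0797·(-0.85264)) = +1.4359 rad/s; magnitude 1.4359 rad/s.

1.44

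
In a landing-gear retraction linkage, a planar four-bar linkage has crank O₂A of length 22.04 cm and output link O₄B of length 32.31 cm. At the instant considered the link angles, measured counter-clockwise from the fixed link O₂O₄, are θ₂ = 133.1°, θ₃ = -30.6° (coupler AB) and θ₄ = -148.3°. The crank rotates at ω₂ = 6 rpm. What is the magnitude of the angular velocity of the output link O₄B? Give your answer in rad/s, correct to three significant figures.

ω₂ = 0.6283 rad/s (from 6 rpm).
Differentiating the loop-closure r₂e^{iθ₂}+r₃e^{iθ₃}=r₁+r₄e^{iθ₄} gives r₂ω₂e^{iθ₂}+r₃ω₃e^{iθ₃}=r₄ω₄e^{iθ₄}.
Eliminating the other unknown: ω₄ = r₂ω₂ sin(θ₂−θ₃) / [r₄ sin(θ₄−θ₃)].
Numerator sine = +0.28067; denominator sine = -0.88539.
Result = 0.2204·0.6283·(+0.28067) / (0.3231·(-0.88539)) = -0.13587 rad/s; magnitude 0.13587 rad/s.

0.136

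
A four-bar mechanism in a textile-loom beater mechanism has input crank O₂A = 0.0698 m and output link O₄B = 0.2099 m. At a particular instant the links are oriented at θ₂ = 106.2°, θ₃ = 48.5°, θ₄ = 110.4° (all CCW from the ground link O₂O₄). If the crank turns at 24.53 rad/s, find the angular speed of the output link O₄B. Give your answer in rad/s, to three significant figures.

ω₂ = 24.53 rad/s
Differentiating the loop-closure r₂e^{iθ₂}+r₃e^{iθ₃}=r₁+r₄e^{iθ₄} gives r₂ω₂e^{iθ₂}+r₃ω₃e^{iθ₃}=r₄ω₄e^{iθ₄}.
Eliminating the other unknown: ω₄ = r₂ω₂ sin(θ₂−θ₃) / [r₄ sin(θ₄−θ₃)].
Numerator sine = +0.84526; denominator sine = +0.88213.
Result = 0.0698·24.53·(+0.84526) / (0.2099·(+0.88213)) = +7.8163 rad/s; magnitude 7.8163 rad/s.

7.82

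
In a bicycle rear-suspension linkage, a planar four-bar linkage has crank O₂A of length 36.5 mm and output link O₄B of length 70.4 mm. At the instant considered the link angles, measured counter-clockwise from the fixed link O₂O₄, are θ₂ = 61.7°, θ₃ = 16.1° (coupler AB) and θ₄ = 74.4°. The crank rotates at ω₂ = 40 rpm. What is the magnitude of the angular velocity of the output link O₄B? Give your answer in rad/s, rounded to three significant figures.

ω₂ = 4.189 rad/s (from 40 rpm).
Differentiating the loop-closure r₂e^{iθ₂}+r₃e^{iθ₃}=r₁+r₄e^{iθ₄} gives r₂ω₂e^{iθ₂}+r₃ω₃e^{iθ₃}=r₄ω₄e^{iθ₄}.
Eliminating the other unknown: ω₄ = r₂ω₂ sin(θ₂−θ₃) / [r₄ sin(θ₄−θ₃)].
Numerator sine = +0.71447; denominator sine = +0.85081.
Result = 0.0365·4.189·(+0.71447) / (0.0704·(+0.85081)) = +1.8237 rad/s; magnitude 1.8237 rad/s.

1.82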